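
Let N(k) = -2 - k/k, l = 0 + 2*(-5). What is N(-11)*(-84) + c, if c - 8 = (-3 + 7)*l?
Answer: 220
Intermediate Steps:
l = -10 (l = 0 - 10 = -10)
N(k) = -3 (N(k) = -2 - 1*1 = -2 - 1 = -3)
c = -32 (c = 8 + (-3 + 7)*(-10) = 8 + 4*(-10) = 8 - 40 = -32)
N(-11)*(-84) + c = -3*(-84) - 32 = 252 - 32 = 220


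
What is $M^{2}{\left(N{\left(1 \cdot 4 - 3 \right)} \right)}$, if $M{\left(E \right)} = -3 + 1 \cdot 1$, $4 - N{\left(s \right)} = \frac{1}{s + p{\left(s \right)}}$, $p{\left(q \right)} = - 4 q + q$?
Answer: $4$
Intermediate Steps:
$p{\left(q \right)} = - 3 q$
$N{\left(s \right)} = 4 + \frac{1}{2 s}$ ($N{\left(s \right)} = 4 - \frac{1}{s - 3 s} = 4 - \frac{1}{\left(-2\right) s} = 4 - - \frac{1}{2 s} = 4 + \frac{1}{2 s}$)
$M{\left(E \right)} = -2$ ($M{\left(E \right)} = -3 + 1 = -2$)
$M^{2}{\left(N{\left(1 \cdot 4 - 3 \right)} \right)} = \left(-2\right)^{2} = 4$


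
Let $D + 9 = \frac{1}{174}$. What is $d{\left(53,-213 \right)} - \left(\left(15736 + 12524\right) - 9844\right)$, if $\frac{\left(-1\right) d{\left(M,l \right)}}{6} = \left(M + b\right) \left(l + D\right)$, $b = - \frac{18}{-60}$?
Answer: $\frac{15247551}{290} \approx 52578.0$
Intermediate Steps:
$b = \frac{3}{10}$ ($b = \left(-18\right) \left(- \frac{1}{60}\right) = \frac{3}{10} \approx 0.3$)
$D = - \frac{1565}{174}$ ($D = -9 + \frac{1}{174} = - \frac{1565}{174} \approx -8.9942$)
$d{\left(M,l \right)} = - 6 \left(- \frac{1565}{174} + l\right) \left(\frac{3}{10} + M\right)$ ($d{\left(M,l \right)} = - 6 \left(M + \frac{3}{10}\right) \left(l - \frac{1565}{174}\right) = - 6 \left(\frac{3}{10} + M\right) \left(- \frac{1565}{174} + l\right) = - 6 \left(- \frac{1565}{174} + l\right) \left(\frac{3}{10} + M\right)$)
$d{\left(53,-213 \right)} - \left(\left(15736 + 12524\right) - 9844\right) = \left(\frac{939}{58} - - \frac{1917}{5} + \frac{1565}{29} \cdot 53 - 318 \left(-213\right)\right) - \left(\left(15736 + 12524\right) - 9844\right) = \left(\frac{939}{58} + \frac{1917}{5} + \frac{82945}{29} + 67734\right) - \left(28260 - 9844\right) = \frac{20588191}{290} - 18416 = \frac{15247551}{290}$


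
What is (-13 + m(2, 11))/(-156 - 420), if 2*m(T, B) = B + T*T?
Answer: 11/1152 ≈ 0.0095486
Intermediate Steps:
m(T, B) = B/2 + T²/2 (m(T, B) = (B + T*T)/2 = (B + T²)/2 = B/2 + T²/2)
(-13 + m(2, 11))/(-156 - 420) = (-13 + ((½)*11 + (½)*2²))/(-156 - 420) = (-13 + (11/2 + (½)*4))/(-576) = (-13 + (11/2 + 2))*(-1/576) = (-13 + 15/2)*(-1/576) = -11/2*(-1/576) = 11/1152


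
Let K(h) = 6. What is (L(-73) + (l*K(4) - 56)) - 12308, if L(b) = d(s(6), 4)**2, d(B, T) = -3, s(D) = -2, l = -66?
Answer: -12751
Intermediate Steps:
L(b) = 9 (L(b) = (-3)**2 = 9)
(L(-73) + (l*K(4) - 56)) - 12308 = (9 + (-66*6 - 56)) - 12308 = (9 + (-396 - 56)) - 12308 = (9 - 452) - 12308 = -443 - 12308 = -12751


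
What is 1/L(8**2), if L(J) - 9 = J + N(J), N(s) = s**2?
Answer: 1/4169 ≈ 0.00023987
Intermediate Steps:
L(J) = 9 + J + J**2 (L(J) = 9 + (J + J**2) = 9 + J + J**2)
1/L(8**2) = 1/(9 + 8**2 + (8**2)**2) = 1/(9 + 64 + 64**2) = 1/(9 + 64 + 4096) = 1/4169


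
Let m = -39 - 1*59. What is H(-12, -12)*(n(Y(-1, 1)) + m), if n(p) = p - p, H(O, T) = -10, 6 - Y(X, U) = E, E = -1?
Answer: 980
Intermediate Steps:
Y(X, U) = 7 (Y(X, U) = 6 - 1*(-1) = 6 + 1 = 7)
m = -98 (m = -39 - 59 = -98)
n(p) = 0
H(-12, -12)*(n(Y(-1, 1)) + m) = -10*(0 - 98) = -10*(-98) = 980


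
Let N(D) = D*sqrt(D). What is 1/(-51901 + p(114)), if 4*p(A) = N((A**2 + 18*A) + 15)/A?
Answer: -1199120704/61855818785521 - 763192*sqrt(15063)/61855818785521 ≈ -2.0900e-5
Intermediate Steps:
N(D) = D**(3/2)
p(A) = (15 + A**2 + 18*A)**(3/2)/(4*A) (p(A) = (((A**2 + 18*A) + 15)**(3/2)/A)/4 = ((15 + A**2 + 18*A)**(3/2)/A)/4 = (15 + A**2 + 18*A)**(3/2)/(4*A))
1/(-51901 + p(114)) = 1/(-51901 + (1/4)*(15 + 114**2 + 18*114)**(3/2)/114) = 1/(-51901 + (1/4)*(1/114)*(15 + 12996 + 2052)**(3/2)) = 1/(-51901 + (1/4)*(1/114)*15063**(3/2)) = 1/(-51901 + (1/4)*(1/114)*(15063*sqrt(15063))) = 1/(-51901 + 5021*sqrt(15063)/152)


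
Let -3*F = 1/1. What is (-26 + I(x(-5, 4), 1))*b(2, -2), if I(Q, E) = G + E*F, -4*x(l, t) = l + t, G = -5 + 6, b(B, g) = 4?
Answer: -304/3 ≈ -101.33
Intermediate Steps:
G = 1
F = -1/3 (F = -1/3/1 = -1/3*1 = -1/3 ≈ -0.33333)
x(l, t) = -l/4 - t/4 (x(l, t) = -(l + t)/4 = -l/4 - t/4)
I(Q, E) = 1 - E/3 (I(Q, E) = 1 + E*(-1/3) = 1 - E/3)
(-26 + I(x(-5, 4), 1))*b(2, -2) = (-26 + (1 - 1/3*1))*4 = (-26 + (1 - 1/3))*4 = (-26 + 2/3)*4 = -76/3*4 = -304/3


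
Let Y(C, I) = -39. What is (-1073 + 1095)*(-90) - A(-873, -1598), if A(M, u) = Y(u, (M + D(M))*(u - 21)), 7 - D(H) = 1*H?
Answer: -1941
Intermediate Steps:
D(H) = 7 - H
A(M, u) = -39
(-1073 + 1095)*(-90) - A(-873, -1598) = (-1073 + 1095)*(-90) - 1*(-39) = 22*(-90) + 39 = -1980 + 39 = -1941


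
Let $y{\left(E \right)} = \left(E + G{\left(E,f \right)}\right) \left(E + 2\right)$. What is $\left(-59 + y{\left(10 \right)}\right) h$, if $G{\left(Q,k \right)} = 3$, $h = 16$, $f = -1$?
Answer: $1552$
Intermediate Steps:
$y{\left(E \right)} = \left(2 + E\right) \left(3 + E\right)$ ($y{\left(E \right)} = \left(E + 3\right) \left(E + 2\right) = \left(3 + E\right) \left(2 + E\right) = \left(2 + E\right) \left(3 + E\right)$)
$\left(-59 + y{\left(10 \right)}\right) h = \left(-59 + \left(6 + 10^{2} + 5 \cdot 10\right)\right) 16 = \left(-59 + \left(6 + 100 + 50\right)\right) 16 = \left(-59 + 156\right) 16 = 97 \cdot 16 = 1552$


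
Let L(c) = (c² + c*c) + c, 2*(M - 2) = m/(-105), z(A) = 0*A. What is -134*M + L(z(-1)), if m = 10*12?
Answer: -1340/7 ≈ -191.43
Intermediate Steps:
z(A) = 0
m = 120
M = 10/7 (M = 2 + (120/(-105))/2 = 2 + (120*(-1/105))/2 = 2 + (½)*(-8/7) = 2 - 4/7 = 10/7 ≈ 1.4286)
L(c) = c + 2*c² (L(c) = (c² + c²) + c = 2*c² + c = c + 2*c²)
-134*M + L(z(-1)) = -134*10/7 + 0*(1 + 2*0) = -1340/7 + 0*(1 + 0) = -1340/7 + 0*1 = -1340/7 + 0 = -1340/7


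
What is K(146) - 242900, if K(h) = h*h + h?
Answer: -221438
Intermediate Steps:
K(h) = h + h² (K(h) = h² + h = h + h²)
K(146) - 242900 = 146*(1 + 146) - 242900 = 146*147 - 242900 = 21462 - 242900 = -221438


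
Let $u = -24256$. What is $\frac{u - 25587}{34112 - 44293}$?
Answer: $\frac{49843}{10181} \approx 4.8957$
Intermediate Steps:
$\frac{u - 25587}{34112 - 44293} = \frac{-24256 - 25587}{34112 - 44293} = - \frac{49843}{-10181} = \left(-49843\right) \left(- \frac{1}{10181}\right) = \frac{49843}{10181}$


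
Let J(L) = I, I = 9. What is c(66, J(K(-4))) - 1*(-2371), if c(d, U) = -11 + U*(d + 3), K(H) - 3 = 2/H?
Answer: 2981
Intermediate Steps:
K(H) = 3 + 2/H
J(L) = 9
c(d, U) = -11 + U*(3 + d)
c(66, J(K(-4))) - 1*(-2371) = (-11 + 3*9 + 9*66) - 1*(-2371) = (-11 + 27 + 594) + 2371 = 610 + 2371 = 2981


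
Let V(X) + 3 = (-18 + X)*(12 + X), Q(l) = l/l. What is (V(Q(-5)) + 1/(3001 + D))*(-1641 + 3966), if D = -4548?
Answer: -805679925/1547 ≈ -5.2080e+5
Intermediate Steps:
Q(l) = 1
V(X) = -3 + (-18 + X)*(12 + X)
(V(Q(-5)) + 1/(3001 + D))*(-1641 + 3966) = ((-219 + 1**2 - 6*1) + 1/(3001 - 4548))*(-1641 + 3966) = ((-219 + 1 - 6) + 1/(-1547))*2325 = (-224 - 1/1547)*2325 = -346529/1547*2325 = -805679925/1547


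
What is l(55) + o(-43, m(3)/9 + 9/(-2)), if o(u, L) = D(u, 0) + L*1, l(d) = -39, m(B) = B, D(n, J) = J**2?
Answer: -259/6 ≈ -43.167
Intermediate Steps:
o(u, L) = L (o(u, L) = 0**2 + L*1 = 0 + L = L)
l(55) + o(-43, m(3)/9 + 9/(-2)) = -39 + (3/9 + 9/(-2)) = -39 + (3*(1/9) + 9*(-1/2)) = -39 + (1/3 - 9/2) = -39 - 25/6 = -259/6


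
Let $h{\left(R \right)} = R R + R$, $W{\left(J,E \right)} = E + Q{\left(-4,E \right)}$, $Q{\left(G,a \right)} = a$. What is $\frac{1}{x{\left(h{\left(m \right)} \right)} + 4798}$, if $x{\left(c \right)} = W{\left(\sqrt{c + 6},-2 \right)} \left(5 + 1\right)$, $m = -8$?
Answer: $\frac{1}{4774} \approx 0.00020947$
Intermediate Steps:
$W{\left(J,E \right)} = 2 E$ ($W{\left(J,E \right)} = E + E = 2 E$)
$h{\left(R \right)} = R + R^{2}$ ($h{\left(R \right)} = R^{2} + R = R + R^{2}$)
$x{\left(c \right)} = -24$ ($x{\left(c \right)} = 2 \left(-2\right) \left(5 + 1\right) = \left(-4\right) 6 = -24$)
$\frac{1}{x{\left(h{\left(m \right)} \right)} + 4798} = \frac{1}{-24 + 4798} = \frac{1}{4774}$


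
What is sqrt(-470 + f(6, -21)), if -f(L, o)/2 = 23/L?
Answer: I*sqrt(4299)/3 ≈ 21.856*I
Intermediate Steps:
f(L, o) = -46/L
sqrt(-470 + f(6, -21)) = sqrt(-470 - 46/6) = sqrt(-470 - 46*1/6) = sqrt(-470 - 23/3) = sqrt(-1433/3) = I*sqrt(4299)/3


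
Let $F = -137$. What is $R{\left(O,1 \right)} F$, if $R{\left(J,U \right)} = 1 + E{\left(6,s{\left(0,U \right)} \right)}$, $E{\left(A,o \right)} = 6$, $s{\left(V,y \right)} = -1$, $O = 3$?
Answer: $-959$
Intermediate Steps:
$R{\left(J,U \right)} = 7$ ($R{\left(J,U \right)} = 1 + 6 = 7$)
$R{\left(O,1 \right)} F = 7 \left(-137\right) = -959$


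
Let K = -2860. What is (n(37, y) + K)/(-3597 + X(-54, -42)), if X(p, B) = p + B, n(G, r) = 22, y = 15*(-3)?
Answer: 946/1231 ≈ 0.76848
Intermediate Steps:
y = -45
X(p, B) = B + p
(n(37, y) + K)/(-3597 + X(-54, -42)) = (22 - 2860)/(-3597 + (-42 - 54)) = -2838/(-3597 - 96) = -2838/(-3693) = -2838*(-1/3693) = 946/1231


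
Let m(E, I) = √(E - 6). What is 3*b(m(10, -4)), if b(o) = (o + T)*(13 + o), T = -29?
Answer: -1215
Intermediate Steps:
m(E, I) = √(-6 + E)
b(o) = (-29 + o)*(13 + o) (b(o) = (o - 29)*(13 + o) = (-29 + o)*(13 + o))
3*b(m(10, -4)) = 3*(-377 + (√(-6 + 10))² - 16*√(-6 + 10)) = 3*(-377 + (√4)² - 16*√4) = 3*(-377 + 2² - 16*2) = 3*(-377 + 4 - 32) = 3*(-405) = -1215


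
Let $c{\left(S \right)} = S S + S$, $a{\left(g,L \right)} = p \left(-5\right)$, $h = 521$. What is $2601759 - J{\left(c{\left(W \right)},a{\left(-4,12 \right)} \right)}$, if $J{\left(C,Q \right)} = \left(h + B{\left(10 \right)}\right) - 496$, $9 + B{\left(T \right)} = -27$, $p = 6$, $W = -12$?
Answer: $2601770$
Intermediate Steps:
$B{\left(T \right)} = -36$ ($B{\left(T \right)} = -9 - 27 = -36$)
$a{\left(g,L \right)} = -30$ ($a{\left(g,L \right)} = 6 \left(-5\right) = -30$)
$c{\left(S \right)} = S + S^{2}$ ($c{\left(S \right)} = S^{2} + S = S + S^{2}$)
$J{\left(C,Q \right)} = -11$ ($J{\left(C,Q \right)} = \left(521 - 36\right) - 496 = 485 - 496 = -11$)
$2601759 - J{\left(c{\left(W \right)},a{\left(-4,12 \right)} \right)} = 2601759 - -11 = 2601759 + 11 = 2601770$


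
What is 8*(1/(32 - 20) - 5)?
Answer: -118/3 ≈ -39.333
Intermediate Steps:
8*(1/(32 - 20) - 5) = 8*(1/12 - 5) = 8*(-59/12) = -118/3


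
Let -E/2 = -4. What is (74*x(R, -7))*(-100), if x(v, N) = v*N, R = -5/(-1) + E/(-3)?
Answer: 362600/3 ≈ 1.2087e+5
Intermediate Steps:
E = 8 (E = -2*(-4) = 8)
R = 7/3 (R = -5/(-1) + 8/(-3) = -5*(-1) + 8*(-⅓) = 5 - 8/3 = 7/3 ≈ 2.3333)
x(v, N) = N*v
(74*x(R, -7))*(-100) = (74*(-7*7/3))*(-100) = (74*(-49/3))*(-100) = -3626/3*(-100) = 362600/3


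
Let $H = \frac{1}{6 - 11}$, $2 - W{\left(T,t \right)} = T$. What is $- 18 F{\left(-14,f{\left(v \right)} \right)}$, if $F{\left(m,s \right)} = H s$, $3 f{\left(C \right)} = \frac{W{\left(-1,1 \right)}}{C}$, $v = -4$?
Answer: $- \frac{9}{10} \approx -0.9$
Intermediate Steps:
$W{\left(T,t \right)} = 2 - T$
$H = - \frac{1}{5}$ ($H = \frac{1}{-5} = - \frac{1}{5} \approx -0.2$)
$f{\left(C \right)} = \frac{1}{C}$ ($f{\left(C \right)} = \frac{\left(2 - -1\right) \frac{1}{C}}{3} = \frac{\left(2 + 1\right) \frac{1}{C}}{3} = \frac{3 \frac{1}{C}}{3} = \frac{1}{C}$)
$F{\left(m,s \right)} = - \frac{s}{5}$
$- 18 F{\left(-14,f{\left(v \right)} \right)} = - 18 \left(- \frac{1}{5 \left(-4\right)}\right) = - 18 \left(\left(- \frac{1}{5}\right) \left(- \frac{1}{4}\right)\right) = \left(-18\right) \frac{1}{20} = - \frac{9}{10}$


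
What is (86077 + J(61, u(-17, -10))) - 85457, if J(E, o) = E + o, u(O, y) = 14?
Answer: 695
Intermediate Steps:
(86077 + J(61, u(-17, -10))) - 85457 = (86077 + (61 + 14)) - 85457 = (86077 + 75) - 85457 = 86152 - 85457 = 695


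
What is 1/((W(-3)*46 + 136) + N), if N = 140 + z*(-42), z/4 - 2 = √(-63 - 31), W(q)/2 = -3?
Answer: I/(168*(√94 - 2*I)) ≈ -0.00012148 + 0.00058888*I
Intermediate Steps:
W(q) = -6 (W(q) = 2*(-3) = -6)
z = 8 + 4*I*√94 (z = 8 + 4*√(-63 - 31) = 8 + 4*√(-94) = 8 + 4*(I*√94) = 8 + 4*I*√94 ≈ 8.0 + 38.781*I)
N = -196 - 168*I*√94 (N = 140 + (8 + 4*I*√94)*(-42) = 140 + (-336 - 168*I*√94) = -196 - 168*I*√94 ≈ -196.0 - 1628.8*I)
1/((W(-3)*46 + 136) + N) = 1/((-6*46 + 136) + (-196 - 168*I*√94)) = 1/((-276 + 136) + (-196 - 168*I*√94)) = 1/(-140 + (-196 - 168*I*√94)) = 1/(-336 - 168*I*√94)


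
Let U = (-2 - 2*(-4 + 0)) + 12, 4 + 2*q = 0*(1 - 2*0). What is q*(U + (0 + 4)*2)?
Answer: -52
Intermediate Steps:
q = -2 (q = -2 + (0*(1 - 2*0))/2 = -2 + (0*(1 + 0))/2 = -2 + (0*1)/2 = -2 + (1/2)*0 = -2 + 0 = -2)
U = 18 (U = (-2 - 2*(-4)) + 12 = (-2 + 8) + 12 = 6 + 12 = 18)
q*(U + (0 + 4)*2) = -2*(18 + (0 + 4)*2) = -2*(18 + 4*2) = -2*(18 + 8) = -2*26 = -52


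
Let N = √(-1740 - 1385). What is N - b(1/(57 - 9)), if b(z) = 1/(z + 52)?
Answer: -48/2497 + 25*I*√5 ≈ -0.019223 + 55.902*I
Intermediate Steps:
b(z) = 1/(52 + z)
N = 25*I*√5 (N = √(-3125) = 25*I*√5 ≈ 55.902*I)
N - b(1/(57 - 9)) = 25*I*√5 - 1/(52 + 1/(57 - 9)) = 25*I*√5 - 1/(52 + 1/48) = 25*I*√5 - 1/2497/48 = 25*I*√5 - 1*48/2497 = 25*I*√5 - 48/2497 = -48/2497 + 25*I*√5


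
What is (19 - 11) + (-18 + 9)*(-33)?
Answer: 305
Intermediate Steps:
(19 - 11) + (-18 + 9)*(-33) = 8 - 9*(-33) = 8 + 297 = 305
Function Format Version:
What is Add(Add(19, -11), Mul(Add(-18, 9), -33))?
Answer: 305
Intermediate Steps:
Add(Add(19, -11), Mul(Add(-18, 9), -33)) = Add(8, Mul(-9, -33)) = Add(8, 297) = 305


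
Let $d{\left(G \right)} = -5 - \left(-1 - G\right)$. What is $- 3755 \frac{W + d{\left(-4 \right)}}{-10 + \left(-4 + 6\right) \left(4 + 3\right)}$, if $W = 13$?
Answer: $- \frac{18775}{4} \approx -4693.8$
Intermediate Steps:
$d{\left(G \right)} = -4 + G$ ($d{\left(G \right)} = -5 + \left(1 + G\right) = -4 + G$)
$- 3755 \frac{W + d{\left(-4 \right)}}{-10 + \left(-4 + 6\right) \left(4 + 3\right)} = - 3755 \frac{13 - 8}{-10 + \left(-4 + 6\right) \left(4 + 3\right)} = - 3755 \frac{13 - 8}{-10 + 2 \cdot 7} = - 3755 \frac{5}{-10 + 14} = - 3755 \cdot \frac{5}{4} = - 3755 \cdot 5 \cdot \frac{1}{4} = \left(-3755\right) \frac{5}{4} = - \frac{18775}{4}$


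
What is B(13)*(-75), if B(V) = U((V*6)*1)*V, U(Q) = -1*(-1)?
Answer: -975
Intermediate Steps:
U(Q) = 1
B(V) = V (B(V) = 1*V = V)
B(13)*(-75) = 13*(-75) = -975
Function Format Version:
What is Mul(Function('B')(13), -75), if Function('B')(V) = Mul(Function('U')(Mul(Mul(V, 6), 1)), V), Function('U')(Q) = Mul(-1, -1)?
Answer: -975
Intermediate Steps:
Function('U')(Q) = 1
Function('B')(V) = V (Function('B')(V) = Mul(1, V) = V)
Mul(Function('B')(13), -75) = Mul(13, -75) = -975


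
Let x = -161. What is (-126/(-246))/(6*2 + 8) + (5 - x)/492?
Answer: 893/2460 ≈ 0.36301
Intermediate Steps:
(-126/(-246))/(6*2 + 8) + (5 - x)/492 = (-126/(-246))/(6*2 + 8) + (5 - 1*(-161))/492 = (-126*(-1/246))/(12 + 8) + (5 + 161)*(1/492) = (21/41)/20 + 166*(1/492) = (21/41)*(1/20) + 83/246 = 21/820 + 83/246 = 893/2460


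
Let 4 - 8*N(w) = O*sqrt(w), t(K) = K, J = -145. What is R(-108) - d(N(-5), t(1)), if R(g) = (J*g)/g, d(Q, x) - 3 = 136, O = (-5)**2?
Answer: -284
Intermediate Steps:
O = 25
N(w) = 1/2 - 25*sqrt(w)/8
d(Q, x) = 139 (d(Q, x) = 3 + 136 = 139)
R(g) = -145 (R(g) = (-145*g)/g = -145)
R(-108) - d(N(-5), t(1)) = -145 - 1*139 = -145 - 139 = -284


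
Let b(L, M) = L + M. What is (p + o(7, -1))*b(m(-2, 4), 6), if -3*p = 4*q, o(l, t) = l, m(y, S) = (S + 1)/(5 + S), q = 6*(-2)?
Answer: 1357/9 ≈ 150.78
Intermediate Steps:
q = -12
m(y, S) = (1 + S)/(5 + S)
p = 16 (p = -4*(-12)/3 = -1/3*(-48) = 16)
(p + o(7, -1))*b(m(-2, 4), 6) = (16 + 7)*((1 + 4)/(5 + 4) + 6) = 23*(5/9 + 6) = 23*(59/9) = 1357/9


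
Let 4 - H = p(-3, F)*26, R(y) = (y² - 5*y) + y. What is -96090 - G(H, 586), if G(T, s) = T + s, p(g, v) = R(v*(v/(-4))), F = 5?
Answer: -760115/8 ≈ -95014.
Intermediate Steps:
R(y) = y² - 4*y
p(g, v) = -v²*(-4 - v²/4)/4 (p(g, v) = (v*(v/(-4)))*(-4 + v*(v/(-4))) = (v*(v*(-¼)))*(-4 + v*(v*(-¼))) = (v*(-v/4))*(-4 + v*(-v/4)) = (-v²/4)*(-4 - v²/4) = -v²*(-4 - v²/4)/4)
H = -13293/8 (H = 4 - (5² + (1/16)*5⁴)*26 = 4 - (25 + (1/16)*625)*26 = 4 - (25 + 625/16)*26 = 4 - 1025*26/16 = 4 - 1*13325/8 = 4 - 13325/8 = -13293/8 ≈ -1661.6)
-96090 - G(H, 586) = -96090 - (-13293/8 + 586) = -96090 - 1*(-8605/8) = -96090 + 8605/8 = -760115/8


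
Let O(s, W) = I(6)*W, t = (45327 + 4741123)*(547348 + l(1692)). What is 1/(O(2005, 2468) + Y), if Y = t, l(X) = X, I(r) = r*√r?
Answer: 82123515875/215816699509484023385588 - 1851*√6/863266798037936093542352 ≈ 3.8052e-13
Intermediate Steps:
I(r) = r^(3/2)
t = 2627952508000 (t = (45327 + 4741123)*(547348 + 1692) = 4786450*549040 = 2627952508000)
Y = 2627952508000
O(s, W) = 6*W*√6 (O(s, W) = 6^(3/2)*W = (6*√6)*W = 6*W*√6)
1/(O(2005, 2468) + Y) = 1/(6*2468*√6 + 2627952508000) = 1/(14808*√6 + 2627952508000) = 1/(2627952508000 + 14808*√6)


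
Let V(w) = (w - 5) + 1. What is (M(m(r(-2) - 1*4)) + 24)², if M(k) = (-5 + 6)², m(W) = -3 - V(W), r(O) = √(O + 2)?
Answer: 625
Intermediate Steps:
V(w) = -4 + w (V(w) = (-5 + w) + 1 = -4 + w)
r(O) = √(2 + O)
m(W) = 1 - W (m(W) = -3 - (-4 + W) = -3 + (4 - W) = 1 - W)
M(k) = 1 (M(k) = 1² = 1)
(M(m(r(-2) - 1*4)) + 24)² = (1 + 24)² = 25² = 625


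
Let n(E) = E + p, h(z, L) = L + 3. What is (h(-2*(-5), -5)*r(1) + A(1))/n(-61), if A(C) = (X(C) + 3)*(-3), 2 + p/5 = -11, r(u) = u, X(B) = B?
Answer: 1/9 ≈ 0.11111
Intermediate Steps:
h(z, L) = 3 + L
p = -65 (p = -10 + 5*(-11) = -10 - 55 = -65)
A(C) = -9 - 3*C (A(C) = (C + 3)*(-3) = (3 + C)*(-3) = -9 - 3*C)
n(E) = -65 + E (n(E) = E - 65 = -65 + E)
(h(-2*(-5), -5)*r(1) + A(1))/n(-61) = ((3 - 5)*1 + (-9 - 3*1))/(-65 - 61) = (-2*1 + (-9 - 3))/(-126) = (-2 - 12)*(-1/126) = -14*(-1/126) = 1/9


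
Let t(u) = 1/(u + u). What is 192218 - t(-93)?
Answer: 35752549/186 ≈ 1.9222e+5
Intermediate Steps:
t(u) = 1/(2*u)
192218 - t(-93) = 192218 - 1/(2*(-93)) = 192218 - (-1)/(2*93) = 192218 - 1*(-1/186) = 192218 + 1/186 = 35752549/186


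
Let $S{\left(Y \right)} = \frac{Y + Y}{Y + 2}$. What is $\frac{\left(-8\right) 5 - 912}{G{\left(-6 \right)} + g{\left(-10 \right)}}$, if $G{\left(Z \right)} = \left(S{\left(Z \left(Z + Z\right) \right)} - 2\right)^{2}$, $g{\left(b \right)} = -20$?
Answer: $\frac{162911}{3422} \approx 47.607$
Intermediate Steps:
$S{\left(Y \right)} = \frac{2 Y}{2 + Y}$
$G{\left(Z \right)} = \left(-2 + \frac{4 Z^{2}}{2 + 2 Z^{2}}\right)^{2}$ ($G{\left(Z \right)} = \left(\frac{2 Z \left(Z + Z\right)}{2 + Z \left(Z + Z\right)} - 2\right)^{2} = \left(\frac{2 Z 2 Z}{2 + Z 2 Z} - 2\right)^{2} = \left(\frac{2 \cdot 2 Z^{2}}{2 + 2 Z^{2}} - 2\right)^{2} = \left(\frac{4 Z^{2}}{2 + 2 Z^{2}} - 2\right)^{2} = \left(-2 + \frac{4 Z^{2}}{2 + 2 Z^{2}}\right)^{2}$)
$\frac{\left(-8\right) 5 - 912}{G{\left(-6 \right)} + g{\left(-10 \right)}} = \frac{\left(-8\right) 5 - 912}{\frac{4}{\left(1 + \left(-6\right)^{2}\right)^{2}} - 20} = \frac{-40 - 912}{\frac{4}{\left(1 + 36\right)^{2}} - 20} = - \frac{952}{\frac{4}{1369} - 20} = - \frac{952}{- \frac{27376}{1369}} = \left(-952\right) \left(- \frac{1369}{27376}\right) = \frac{162911}{3422}$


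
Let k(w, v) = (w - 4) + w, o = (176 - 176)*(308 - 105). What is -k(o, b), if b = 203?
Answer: 4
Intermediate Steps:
o = 0 (o = 0*203 = 0)
k(w, v) = -4 + 2*w (k(w, v) = (-4 + w) + w = -4 + 2*w)
-k(o, b) = -(-4 + 2*0) = -(-4 + 0) = -1*(-4) = 4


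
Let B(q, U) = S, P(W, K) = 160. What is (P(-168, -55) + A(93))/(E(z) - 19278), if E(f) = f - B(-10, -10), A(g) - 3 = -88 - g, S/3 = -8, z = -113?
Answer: 18/19367 ≈ 0.00092942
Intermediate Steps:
S = -24 (S = 3*(-8) = -24)
B(q, U) = -24
A(g) = -85 - g (A(g) = 3 + (-88 - g) = -85 - g)
E(f) = 24 + f (E(f) = f - 1*(-24) = f + 24 = 24 + f)
(P(-168, -55) + A(93))/(E(z) - 19278) = (160 + (-85 - 1*93))/((24 - 113) - 19278) = (160 + (-85 - 93))/(-89 - 19278) = (160 - 178)/(-19367) = -18*(-1/19367) = 18/19367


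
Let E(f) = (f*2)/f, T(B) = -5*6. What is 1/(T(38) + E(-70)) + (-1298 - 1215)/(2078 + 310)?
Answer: -4547/4179 ≈ -1.0881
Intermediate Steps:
T(B) = -30
E(f) = 2 (E(f) = (2*f)/f = 2)
1/(T(38) + E(-70)) + (-1298 - 1215)/(2078 + 310) = 1/(-30 + 2) + (-1298 - 1215)/(2078 + 310) = 1/(-28) - 2513/2388 = -1/28 - 2513*1/2388 = -1/28 - 2513/2388 = -4547/4179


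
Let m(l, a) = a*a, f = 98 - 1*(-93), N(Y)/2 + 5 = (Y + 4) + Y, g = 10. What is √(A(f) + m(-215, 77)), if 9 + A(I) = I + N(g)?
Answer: √6149 ≈ 78.416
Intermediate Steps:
N(Y) = -2 + 4*Y (N(Y) = -10 + 2*((Y + 4) + Y) = -10 + 2*((4 + Y) + Y) = -10 + 2*(4 + 2*Y) = -10 + (8 + 4*Y) = -2 + 4*Y)
f = 191 (f = 98 + 93 = 191)
m(l, a) = a²
A(I) = 29 + I (A(I) = -9 + (I + (-2 + 4*10)) = -9 + (I + (-2 + 40)) = -9 + (I + 38) = -9 + (38 + I) = 29 + I)
√(A(f) + m(-215, 77)) = √((29 + 191) + 77²) = √(220 + 5929) = √6149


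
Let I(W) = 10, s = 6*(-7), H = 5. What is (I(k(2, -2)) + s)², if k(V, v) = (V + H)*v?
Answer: 1024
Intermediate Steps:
k(V, v) = v*(5 + V) (k(V, v) = (V + 5)*v = (5 + V)*v = v*(5 + V))
s = -42
(I(k(2, -2)) + s)² = (10 - 42)² = (-32)² = 1024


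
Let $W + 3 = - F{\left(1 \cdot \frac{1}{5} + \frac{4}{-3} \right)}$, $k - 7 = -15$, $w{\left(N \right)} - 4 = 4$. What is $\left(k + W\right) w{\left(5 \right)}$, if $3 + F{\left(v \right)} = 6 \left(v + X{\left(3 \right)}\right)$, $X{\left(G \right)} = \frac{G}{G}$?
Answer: $- \frac{288}{5} \approx -57.6$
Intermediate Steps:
$X{\left(G \right)} = 1$
$w{\left(N \right)} = 8$ ($w{\left(N \right)} = 4 + 4 = 8$)
$F{\left(v \right)} = 3 + 6 v$ ($F{\left(v \right)} = -3 + 6 \left(v + 1\right) = -3 + 6 \left(1 + v\right) = -3 + \left(6 + 6 v\right) = 3 + 6 v$)
$k = -8$ ($k = 7 - 15 = -8$)
$W = \frac{4}{5}$ ($W = -3 - \left(3 + 6 \left(1 \cdot \frac{1}{5} + \frac{4}{-3}\right)\right) = -3 - \left(3 + 6 \left(1 \cdot \frac{1}{5} + 4 \left(- \frac{1}{3}\right)\right)\right) = -3 - \left(3 + 6 \left(\frac{1}{5} - \frac{4}{3}\right)\right) = -3 - \left(3 + 6 \left(- \frac{17}{15}\right)\right) = -3 - \left(3 - \frac{34}{5}\right) = -3 - - \frac{19}{5} = -3 + \frac{19}{5} = \frac{4}{5} \approx 0.8$)
$\left(k + W\right) w{\left(5 \right)} = \left(-8 + \frac{4}{5}\right) 8 = \left(- \frac{36}{5}\right) 8 = - \frac{288}{5}$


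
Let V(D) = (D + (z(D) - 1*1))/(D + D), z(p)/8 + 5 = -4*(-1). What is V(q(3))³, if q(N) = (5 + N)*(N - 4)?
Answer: 4913/4096 ≈ 1.1995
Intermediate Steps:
z(p) = -8 (z(p) = -40 + 8*(-4*(-1)) = -40 + 8*4 = -40 + 32 = -8)
q(N) = (-4 + N)*(5 + N) (q(N) = (5 + N)*(-4 + N) = (-4 + N)*(5 + N))
V(D) = (-9 + D)/(2*D) (V(D) = (D + (-8 - 1*1))/(D + D) = (D + (-8 - 1))/((2*D)) = (D - 9)*(1/(2*D)) = (-9 + D)*(1/(2*D)) = (-9 + D)/(2*D))
V(q(3))³ = ((-9 + (-20 + 3 + 3²))/(2*(-20 + 3 + 3²)))³ = ((-9 + (-20 + 3 + 9))/(2*(-20 + 3 + 9)))³ = ((½)*(-9 - 8)/(-8))³ = ((½)*(-⅛)*(-17))³ = (17/16)³ = 4913/4096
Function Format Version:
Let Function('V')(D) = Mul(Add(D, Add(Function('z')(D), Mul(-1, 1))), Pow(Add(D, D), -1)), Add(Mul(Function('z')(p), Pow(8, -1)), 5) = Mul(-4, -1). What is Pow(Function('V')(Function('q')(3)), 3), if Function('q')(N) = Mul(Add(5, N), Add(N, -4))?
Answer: Rational(4913, 4096) ≈ 1.1995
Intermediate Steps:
Function('z')(p) = -8 (Function('z')(p) = Add(-40, Mul(8, Mul(-4, -1))) = Add(-40, Mul(8, 4)) = Add(-40, 32) = -8)
Function('q')(N) = Mul(Add(-4, N), Add(5, N)) (Function('q')(N) = Mul(Add(5, N), Add(-4, N)) = Mul(Add(-4, N), Add(5, N)))
Function('V')(D) = Mul(Rational(1, 2), Pow(D, -1), Add(-9, D)) (Function('V')(D) = Mul(Add(D, Add(-8, Mul(-1, 1))), Pow(Add(D, D), -1)) = Mul(Add(D, Add(-8, -1)), Pow(Mul(2, D), -1)) = Mul(Add(D, -9), Mul(Rational(1, 2), Pow(D, -1))) = Mul(Add(-9, D), Mul(Rational(1, 2), Pow(D, -1))) = Mul(Rational(1, 2), Pow(D, -1), Add(-9, D)))
Pow(Function('V')(Function('q')(3)), 3) = Pow(Mul(Rational(1, 2), Pow(Add(-20, 3, Pow(3, 2)), -1), Add(-9, Add(-20, 3, Pow(3, 2)))), 3) = Pow(Mul(Rational(1, 2), Pow(Add(-20, 3, 9), -1), Add(-9, Add(-20, 3, 9))), 3) = Pow(Mul(Rational(1, 2), Pow(-8, -1), Add(-9, -8)), 3) = Pow(Mul(Rational(1, 2), Rational(-1, 8), -17), 3) = Pow(Rational(17, 16), 3) = Rational(4913, 4096)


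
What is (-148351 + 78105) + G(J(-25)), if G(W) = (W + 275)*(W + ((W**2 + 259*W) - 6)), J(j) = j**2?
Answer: 497736854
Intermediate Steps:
G(W) = (275 + W)*(-6 + W**2 + 260*W) (G(W) = (275 + W)*(W + (-6 + W**2 + 259*W)) = (275 + W)*(-6 + W**2 + 260*W))
(-148351 + 78105) + G(J(-25)) = (-148351 + 78105) + (-1650 + ((-25)**2)**3 + 535*((-25)**2)**2 + 71494*(-25)**2) = -70246 + (-1650 + 625**3 + 535*625**2 + 71494*625) = -70246 + (-1650 + 244140625 + 535*390625 + 44683750) = -70246 + (-1650 + 244140625 + 208984375 + 44683750) = -70246 + 497807100 = 497736854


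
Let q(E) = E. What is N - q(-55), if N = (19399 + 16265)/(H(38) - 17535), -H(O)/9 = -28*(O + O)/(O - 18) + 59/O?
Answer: 55534565/1050787 ≈ 52.850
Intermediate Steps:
H(O) = -531/O + 504*O/(-18 + O) (H(O) = -9*(-28*(O + O)/(O - 18) + 59/O) = -9*(-28*2*O/(-18 + O) + 59/O) = -9*(-56*O/(-18 + O) + 59/O) = -9*(59/O - 56*O/(-18 + O)) = -531/O + 504*O/(-18 + O))
N = -2258720/1050787 (N = (19399 + 16265)/(9*(1062 - 59*38 + 56*38**2)/(38*(-18 + 38)) - 17535) = 35664/(9*(1/38)*(1062 - 2242 + 56*1444)/20 - 17535) = 35664/(9*(1/38)*(1/20)*(1062 - 2242 + 80864) - 17535) = 35664/(9*(1/38)*(1/20)*79684 - 17535) = 35664/(179289/190 - 17535) = 35664/(-3152361/190) = 35664*(-190/3152361) = -2258720/1050787 ≈ -2.1496)
N - q(-55) = -2258720/1050787 - 1*(-55) = -2258720/1050787 + 55 = 55534565/1050787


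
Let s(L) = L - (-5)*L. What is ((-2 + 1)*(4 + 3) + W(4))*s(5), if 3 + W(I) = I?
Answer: -180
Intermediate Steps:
W(I) = -3 + I
s(L) = 6*L (s(L) = L + 5*L = 6*L)
((-2 + 1)*(4 + 3) + W(4))*s(5) = ((-2 + 1)*(4 + 3) + (-3 + 4))*(6*5) = (-1*7 + 1)*30 = (-7 + 1)*30 = -6*30 = -180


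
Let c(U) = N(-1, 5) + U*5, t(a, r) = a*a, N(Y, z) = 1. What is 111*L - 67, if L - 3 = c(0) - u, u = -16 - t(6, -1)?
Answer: 6149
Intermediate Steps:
t(a, r) = a²
c(U) = 1 + 5*U (c(U) = 1 + U*5 = 1 + 5*U)
u = -52 (u = -16 - 1*6² = -16 - 1*36 = -16 - 36 = -52)
L = 56 (L = 3 + ((1 + 5*0) - 1*(-52)) = 3 + ((1 + 0) + 52) = 3 + (1 + 52) = 3 + 53 = 56)
111*L - 67 = 111*56 - 67 = 6216 - 67 = 6149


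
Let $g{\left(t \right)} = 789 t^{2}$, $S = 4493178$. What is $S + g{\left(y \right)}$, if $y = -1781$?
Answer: $2507170407$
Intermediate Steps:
$S + g{\left(y \right)} = 4493178 + 789 \left(-1781\right)^{2} = 4493178 + 789 \cdot 3171961 = 4493178 + 2502677229 = 2507170407$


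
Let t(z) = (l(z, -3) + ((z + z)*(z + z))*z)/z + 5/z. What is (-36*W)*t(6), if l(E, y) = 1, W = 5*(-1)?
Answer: 26100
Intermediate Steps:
W = -5
t(z) = 5/z + (1 + 4*z³)/z (t(z) = (1 + ((z + z)*(z + z))*z)/z + 5/z = (1 + ((2*z)*(2*z))*z)/z + 5/z = (1 + (4*z²)*z)/z + 5/z = (1 + 4*z³)/z + 5/z = 5/z + (1 + 4*z³)/z)
(-36*W)*t(6) = (-36*(-5))*(2*(3 + 2*6³)/6) = 180*(2*(⅙)*(3 + 2*216)) = 180*(2*(⅙)*(3 + 432)) = 180*(2*(⅙)*435) = 180*145 = 26100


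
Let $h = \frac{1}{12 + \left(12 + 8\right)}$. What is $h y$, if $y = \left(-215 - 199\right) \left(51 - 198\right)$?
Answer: $\frac{30429}{16} \approx 1901.8$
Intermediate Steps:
$y = 60858$ ($y = \left(-414\right) \left(-147\right) = 60858$)
$h = \frac{1}{32}$ ($h = \frac{1}{12 + 20} = \frac{1}{32} \approx 0.03125$)
$h y = \frac{1}{32} \cdot 60858 = \frac{30429}{16}$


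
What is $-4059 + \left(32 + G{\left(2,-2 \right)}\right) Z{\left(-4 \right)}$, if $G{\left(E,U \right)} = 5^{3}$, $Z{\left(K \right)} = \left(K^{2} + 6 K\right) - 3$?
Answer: $-5786$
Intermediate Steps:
$Z{\left(K \right)} = -3 + K^{2} + 6 K$
$G{\left(E,U \right)} = 125$
$-4059 + \left(32 + G{\left(2,-2 \right)}\right) Z{\left(-4 \right)} = -4059 + \left(32 + 125\right) \left(-3 + \left(-4\right)^{2} + 6 \left(-4\right)\right) = -4059 + 157 \left(-3 + 16 - 24\right) = -4059 + 157 \left(-11\right) = -4059 - 1727 = -5786$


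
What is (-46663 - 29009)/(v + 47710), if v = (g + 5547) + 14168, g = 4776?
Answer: -25224/24067 ≈ -1.0481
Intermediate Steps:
v = 24491 (v = (4776 + 5547) + 14168 = 10323 + 14168 = 24491)
(-46663 - 29009)/(v + 47710) = (-46663 - 29009)/(24491 + 47710) = -75672/72201 = -75672*1/72201 = -25224/24067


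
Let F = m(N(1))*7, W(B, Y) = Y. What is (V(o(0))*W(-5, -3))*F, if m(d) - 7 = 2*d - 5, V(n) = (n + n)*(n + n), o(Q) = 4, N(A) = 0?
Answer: -2688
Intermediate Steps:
V(n) = 4*n² (V(n) = (2*n)*(2*n) = 4*n²)
m(d) = 2 + 2*d (m(d) = 7 + (2*d - 5) = 7 + (-5 + 2*d) = 2 + 2*d)
F = 14 (F = (2 + 2*0)*7 = (2 + 0)*7 = 2*7 = 14)
(V(o(0))*W(-5, -3))*F = ((4*4²)*(-3))*14 = ((4*16)*(-3))*14 = (64*(-3))*14 = -192*14 = -2688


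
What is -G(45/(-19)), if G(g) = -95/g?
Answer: -361/9 ≈ -40.111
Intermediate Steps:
-G(45/(-19)) = -(-95)/(45/(-19)) = -(-95)/(45*(-1/19)) = -(-95)/(-45/19) = -(-95)*(-19)/45 = -1*361/9 = -361/9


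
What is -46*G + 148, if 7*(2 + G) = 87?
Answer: -2322/7 ≈ -331.71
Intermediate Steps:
G = 73/7 (G = -2 + (⅐)*87 = -2 + 87/7 = 73/7 ≈ 10.429)
-46*G + 148 = -46*73/7 + 148 = -3358/7 + 148 = -2322/7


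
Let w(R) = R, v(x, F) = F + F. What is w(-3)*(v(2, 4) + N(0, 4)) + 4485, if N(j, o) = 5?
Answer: 4446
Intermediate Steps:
v(x, F) = 2*F
w(-3)*(v(2, 4) + N(0, 4)) + 4485 = -3*(2*4 + 5) + 4485 = -3*(8 + 5) + 4485 = -3*13 + 4485 = -39 + 4485 = 4446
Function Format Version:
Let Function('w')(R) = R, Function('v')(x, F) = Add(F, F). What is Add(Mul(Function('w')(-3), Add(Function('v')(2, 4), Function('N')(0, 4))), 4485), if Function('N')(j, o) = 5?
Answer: 4446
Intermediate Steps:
Function('v')(x, F) = Mul(2, F)
Add(Mul(Function('w')(-3), Add(Function('v')(2, 4), Function('N')(0, 4))), 4485) = Add(Mul(-3, Add(Mul(2, 4), 5)), 4485) = Add(Mul(-3, Add(8, 5)), 4485) = Add(Mul(-3, 13), 4485) = Add(-39, 4485) = 4446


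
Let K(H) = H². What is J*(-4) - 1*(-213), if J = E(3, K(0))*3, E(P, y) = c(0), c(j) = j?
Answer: 213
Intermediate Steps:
E(P, y) = 0
J = 0 (J = 0*3 = 0)
J*(-4) - 1*(-213) = 0*(-4) - 1*(-213) = 0 + 213 = 213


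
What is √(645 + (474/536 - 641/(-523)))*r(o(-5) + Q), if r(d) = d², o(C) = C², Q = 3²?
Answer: 578*√3178271927279/35041 ≈ 29407.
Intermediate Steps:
Q = 9
√(645 + (474/536 - 641/(-523)))*r(o(-5) + Q) = √(645 + (474/536 - 641/(-523)))*((-5)² + 9)² = √(645 + (474*(1/536) - 641*(-1/523)))*(25 + 9)² = √(645 + (237/268 + 641/523))*34² = √(645 + 295739/140164)*1156 = √(90701519/140164)*1156 = (√3178271927279/70082)*1156 = 578*√3178271927279/35041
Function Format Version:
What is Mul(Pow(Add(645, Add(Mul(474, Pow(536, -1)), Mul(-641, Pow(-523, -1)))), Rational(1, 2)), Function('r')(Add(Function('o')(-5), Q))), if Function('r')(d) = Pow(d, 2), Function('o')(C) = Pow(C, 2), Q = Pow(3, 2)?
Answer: Mul(Rational(578, 35041), Pow(3178271927279, Rational(1, 2))) ≈ 29407.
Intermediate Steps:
Q = 9
Mul(Pow(Add(645, Add(Mul(474, Pow(536, -1)), Mul(-641, Pow(-523, -1)))), Rational(1, 2)), Function('r')(Add(Function('o')(-5), Q))) = Mul(Pow(Add(645, Add(Mul(474, Pow(536, -1)), Mul(-641, Pow(-523, -1)))), Rational(1, 2)), Pow(Add(Pow(-5, 2), 9), 2)) = Mul(Pow(Add(645, Add(Mul(474, Rational(1, 536)), Mul(-641, Rational(-1, 523)))), Rational(1, 2)), Pow(Add(25, 9), 2)) = Mul(Pow(Add(645, Add(Rational(237, 268), Rational(641, 523))), Rational(1, 2)), Pow(34, 2)) = Mul(Pow(Add(645, Rational(295739, 140164)), Rational(1, 2)), 1156) = Mul(Pow(Rational(90701519, 140164), Rational(1, 2)), 1156) = Mul(Mul(Rational(1, 70082), Pow(3178271927279, Rational(1, 2))), 1156) = Mul(Rational(578, 35041), Pow(3178271927279, Rational(1, 2)))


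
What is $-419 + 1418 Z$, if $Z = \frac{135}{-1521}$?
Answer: $- \frac{92081}{169} \approx -544.86$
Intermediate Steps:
$Z = - \frac{15}{169}$ ($Z = 135 \left(- \frac{1}{1521}\right) = - \frac{15}{169} \approx -0.088757$)
$-419 + 1418 Z = -419 + 1418 \left(- \frac{15}{169}\right) = -419 - \frac{21270}{169} = - \frac{92081}{169}$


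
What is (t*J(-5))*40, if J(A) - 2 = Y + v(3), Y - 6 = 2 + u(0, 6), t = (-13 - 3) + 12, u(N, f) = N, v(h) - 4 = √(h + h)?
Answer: -2240 - 160*√6 ≈ -2631.9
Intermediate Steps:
v(h) = 4 + √2*√h (v(h) = 4 + √(h + h) = 4 + √(2*h) = 4 + √2*√h)
t = -4 (t = -16 + 12 = -4)
Y = 8 (Y = 6 + (2 + 0) = 6 + 2 = 8)
J(A) = 14 + √6 (J(A) = 2 + (8 + (4 + √2*√3)) = 2 + (8 + (4 + √6)) = 2 + (12 + √6) = 14 + √6)
(t*J(-5))*40 = -4*(14 + √6)*40 = (-56 - 4*√6)*40 = -2240 - 160*√6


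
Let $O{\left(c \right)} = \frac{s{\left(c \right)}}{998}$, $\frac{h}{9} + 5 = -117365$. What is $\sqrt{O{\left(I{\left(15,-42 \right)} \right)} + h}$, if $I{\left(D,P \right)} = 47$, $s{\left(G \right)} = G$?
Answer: $\frac{i \sqrt{1052108858414}}{998} \approx 1027.8 i$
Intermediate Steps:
$h = -1056330$ ($h = -45 + 9 \left(-117365\right) = -45 - 1056285 = -1056330$)
$O{\left(c \right)} = \frac{c}{998}$
$\sqrt{O{\left(I{\left(15,-42 \right)} \right)} + h} = \sqrt{\frac{1}{998} \cdot 47 - 1056330} = \sqrt{\frac{47}{998} - 1056330} = \sqrt{- \frac{1054217293}{998}} = \frac{i \sqrt{1052108858414}}{998}$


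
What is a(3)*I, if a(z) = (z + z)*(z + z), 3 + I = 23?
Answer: 720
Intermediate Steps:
I = 20 (I = -3 + 23 = 20)
a(z) = 4*z**2 (a(z) = (2*z)*(2*z) = 4*z**2)
a(3)*I = (4*3**2)*20 = (4*9)*20 = 36*20 = 720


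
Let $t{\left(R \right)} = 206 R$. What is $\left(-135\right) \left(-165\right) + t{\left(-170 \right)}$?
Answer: $-12745$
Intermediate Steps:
$\left(-135\right) \left(-165\right) + t{\left(-170 \right)} = \left(-135\right) \left(-165\right) + 206 \left(-170\right) = 22275 - 35020 = -12745$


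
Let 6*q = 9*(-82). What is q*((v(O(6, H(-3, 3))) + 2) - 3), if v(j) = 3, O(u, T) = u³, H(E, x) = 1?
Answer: -246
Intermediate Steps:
q = -123 (q = (9*(-82))/6 = (⅙)*(-738) = -123)
q*((v(O(6, H(-3, 3))) + 2) - 3) = -123*((3 + 2) - 3) = -123*(5 - 3) = -123*2 = -246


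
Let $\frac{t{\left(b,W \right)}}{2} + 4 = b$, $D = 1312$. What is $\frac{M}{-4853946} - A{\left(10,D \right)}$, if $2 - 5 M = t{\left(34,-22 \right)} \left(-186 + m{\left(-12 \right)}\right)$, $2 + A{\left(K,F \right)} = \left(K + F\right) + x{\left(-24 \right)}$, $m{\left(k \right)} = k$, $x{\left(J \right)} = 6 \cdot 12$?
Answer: $- \frac{16891738021}{12134865} \approx -1392.0$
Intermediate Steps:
$x{\left(J \right)} = 72$
$t{\left(b,W \right)} = -8 + 2 b$
$A{\left(K,F \right)} = 70 + F + K$ ($A{\left(K,F \right)} = -2 + \left(\left(K + F\right) + 72\right) = -2 + \left(\left(F + K\right) + 72\right) = -2 + \left(72 + F + K\right) = 70 + F + K$)
$M = \frac{11882}{5}$ ($M = \frac{2}{5} - \frac{\left(-8 + 2 \cdot 34\right) \left(-186 - 12\right)}{5} = \frac{2}{5} - \frac{\left(-8 + 68\right) \left(-198\right)}{5} = \frac{2}{5} - \frac{60 \left(-198\right)}{5} = \frac{2}{5} - -2376 = \frac{2}{5} + 2376 = \frac{11882}{5} \approx 2376.4$)
$\frac{M}{-4853946} - A{\left(10,D \right)} = \frac{11882}{5 \left(-4853946\right)} - \left(70 + 1312 + 10\right) = \frac{11882}{5} \left(- \frac{1}{4853946}\right) - 1392 = - \frac{5941}{12134865} - 1392 = - \frac{16891738021}{12134865}$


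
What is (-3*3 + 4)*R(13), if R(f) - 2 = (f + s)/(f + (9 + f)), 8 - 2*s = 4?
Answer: -85/7 ≈ -12.143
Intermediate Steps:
s = 2 (s = 4 - ½*4 = 4 - 2 = 2)
R(f) = 2 + (2 + f)/(9 + 2*f) (R(f) = 2 + (f + 2)/(f + (9 + f)) = 2 + (2 + f)/(9 + 2*f))
(-3*3 + 4)*R(13) = (-3*3 + 4)*(5*(4 + 13)/(9 + 2*13)) = (-9 + 4)*(5*17/(9 + 26)) = -25*17/35 = -5*17/7 = -85/7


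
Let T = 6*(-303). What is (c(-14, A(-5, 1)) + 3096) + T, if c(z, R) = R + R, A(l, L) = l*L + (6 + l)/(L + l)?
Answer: 2535/2 ≈ 1267.5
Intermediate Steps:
A(l, L) = L*l + (6 + l)/(L + l)
c(z, R) = 2*R
T = -1818
(c(-14, A(-5, 1)) + 3096) + T = (2*((6 - 5 + 1*(-5)² - 5*1²)/(1 - 5)) + 3096) - 1818 = (2*((6 - 5 + 1*25 - 5*1)/(-4)) + 3096) - 1818 = (2*(-(6 - 5 + 25 - 5)/4) + 3096) - 1818 = (2*(-¼*21) + 3096) - 1818 = (2*(-21/4) + 3096) - 1818 = (-21/2 + 3096) - 1818 = 6171/2 - 1818 = 2535/2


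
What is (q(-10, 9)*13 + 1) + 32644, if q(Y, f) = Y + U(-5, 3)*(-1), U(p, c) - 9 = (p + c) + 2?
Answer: 32398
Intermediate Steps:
U(p, c) = 11 + c + p (U(p, c) = 9 + ((p + c) + 2) = 9 + ((c + p) + 2) = 9 + (2 + c + p) = 11 + c + p)
q(Y, f) = -9 + Y (q(Y, f) = Y + (11 + 3 - 5)*(-1) = Y + 9*(-1) = Y - 9 = -9 + Y)
(q(-10, 9)*13 + 1) + 32644 = ((-9 - 10)*13 + 1) + 32644 = (-19*13 + 1) + 32644 = (-247 + 1) + 32644 = -246 + 32644 = 32398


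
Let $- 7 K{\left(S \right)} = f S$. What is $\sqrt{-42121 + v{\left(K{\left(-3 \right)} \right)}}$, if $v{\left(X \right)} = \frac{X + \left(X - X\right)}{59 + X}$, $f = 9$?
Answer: $\frac{i \sqrt{2038653430}}{220} \approx 205.23 i$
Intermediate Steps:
$K{\left(S \right)} = - \frac{9 S}{7}$
$v{\left(X \right)} = \frac{X}{59 + X}$ ($v{\left(X \right)} = \frac{X + 0}{59 + X} = \frac{X}{59 + X}$)
$\sqrt{-42121 + v{\left(K{\left(-3 \right)} \right)}} = \sqrt{-42121 + \frac{\left(- \frac{9}{7}\right) \left(-3\right)}{59 - - \frac{27}{7}}} = \sqrt{-42121 + \frac{27}{7 \left(59 + \frac{27}{7}\right)}} = \sqrt{-42121 + \frac{27}{7 \cdot \frac{440}{7}}} = \sqrt{-42121 + \frac{27}{7} \cdot \frac{7}{440}} = \sqrt{-42121 + \frac{27}{440}} = \sqrt{- \frac{18533213}{440}} = \frac{i \sqrt{2038653430}}{220}$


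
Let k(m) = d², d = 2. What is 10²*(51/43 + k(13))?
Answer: 22300/43 ≈ 518.60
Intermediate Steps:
k(m) = 4 (k(m) = 2² = 4)
10²*(51/43 + k(13)) = 10²*(51/43 + 4) = 100*(51*(1/43) + 4) = 100*(51/43 + 4) = 100*(223/43) = 22300/43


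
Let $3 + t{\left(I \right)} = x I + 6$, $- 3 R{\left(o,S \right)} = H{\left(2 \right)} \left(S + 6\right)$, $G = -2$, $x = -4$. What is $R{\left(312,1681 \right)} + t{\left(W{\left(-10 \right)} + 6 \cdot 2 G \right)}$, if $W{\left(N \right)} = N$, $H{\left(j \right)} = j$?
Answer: $- \frac{2957}{3} \approx -985.67$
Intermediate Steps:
$R{\left(o,S \right)} = -4 - \frac{2 S}{3}$ ($R{\left(o,S \right)} = - \frac{2 \left(S + 6\right)}{3} = - \frac{2 \left(6 + S\right)}{3} = - \frac{12 + 2 S}{3} = -4 - \frac{2 S}{3}$)
$t{\left(I \right)} = 3 - 4 I$ ($t{\left(I \right)} = -3 - \left(-6 + 4 I\right) = 3 - 4 I$)
$R{\left(312,1681 \right)} + t{\left(W{\left(-10 \right)} + 6 \cdot 2 G \right)} = \left(-4 - \frac{3362}{3}\right) - \left(-3 + 4 \left(-10 + 6 \cdot 2 \left(-2\right)\right)\right) = \left(-4 - \frac{3362}{3}\right) - \left(-3 + 4 \left(-10 + 12 \left(-2\right)\right)\right) = - \frac{3374}{3} - \left(-3 + 4 \left(-10 - 24\right)\right) = - \frac{3374}{3} + \left(3 - -136\right) = - \frac{3374}{3} + \left(3 + 136\right) = - \frac{3374}{3} + 139 = - \frac{2957}{3}$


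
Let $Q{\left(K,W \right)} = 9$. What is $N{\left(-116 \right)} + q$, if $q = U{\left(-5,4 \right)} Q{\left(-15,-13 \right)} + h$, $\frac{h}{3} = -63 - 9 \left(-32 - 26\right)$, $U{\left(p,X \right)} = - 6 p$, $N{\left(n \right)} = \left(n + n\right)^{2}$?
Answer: $55471$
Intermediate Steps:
$N{\left(n \right)} = 4 n^{2}$ ($N{\left(n \right)} = \left(2 n\right)^{2} = 4 n^{2}$)
$h = 1377$ ($h = 3 \left(-63 - 9 \left(-32 - 26\right)\right) = 3 \left(-63 - -522\right) = 3 \left(-63 + 522\right) = 3 \cdot 459 = 1377$)
$q = 1647$ ($q = \left(-6\right) \left(-5\right) 9 + 1377 = 30 \cdot 9 + 1377 = 270 + 1377 = 1647$)
$N{\left(-116 \right)} + q = 4 \left(-116\right)^{2} + 1647 = 4 \cdot 13456 + 1647 = 53824 + 1647 = 55471$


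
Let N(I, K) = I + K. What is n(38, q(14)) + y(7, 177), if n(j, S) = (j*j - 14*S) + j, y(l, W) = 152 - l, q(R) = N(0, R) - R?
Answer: 1627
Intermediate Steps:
q(R) = 0 (q(R) = (0 + R) - R = R - R = 0)
n(j, S) = j + j² - 14*S (n(j, S) = (j² - 14*S) + j = j + j² - 14*S)
n(38, q(14)) + y(7, 177) = (38 + 38² - 14*0) + (152 - 1*7) = (38 + 1444 + 0) + (152 - 7) = 1482 + 145 = 1627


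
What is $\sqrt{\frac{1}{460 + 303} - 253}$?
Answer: $\frac{i \sqrt{147287994}}{763} \approx 15.906 i$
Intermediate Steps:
$\sqrt{\frac{1}{460 + 303} - 253} = \sqrt{\frac{1}{763} - 253} = \sqrt{- \frac{193038}{763}} = \frac{i \sqrt{147287994}}{763}$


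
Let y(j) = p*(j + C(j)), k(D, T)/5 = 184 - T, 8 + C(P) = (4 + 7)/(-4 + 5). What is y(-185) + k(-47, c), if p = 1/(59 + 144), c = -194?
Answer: 54784/29 ≈ 1889.1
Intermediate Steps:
C(P) = 3 (C(P) = -8 + (4 + 7)/(-4 + 5) = -8 + 11/1 = -8 + 11*1 = -8 + 11 = 3)
p = 1/203 ≈ 0.0049261
k(D, T) = 920 - 5*T (k(D, T) = 5*(184 - T) = 920 - 5*T)
y(j) = 3/203 + j/203 (y(j) = (j + 3)/203 = (3 + j)/203 = 3/203 + j/203)
y(-185) + k(-47, c) = (3/203 + (1/203)*(-185)) + (920 - 5*(-194)) = (3/203 - 185/203) + (920 + 970) = -26/29 + 1890 = 54784/29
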